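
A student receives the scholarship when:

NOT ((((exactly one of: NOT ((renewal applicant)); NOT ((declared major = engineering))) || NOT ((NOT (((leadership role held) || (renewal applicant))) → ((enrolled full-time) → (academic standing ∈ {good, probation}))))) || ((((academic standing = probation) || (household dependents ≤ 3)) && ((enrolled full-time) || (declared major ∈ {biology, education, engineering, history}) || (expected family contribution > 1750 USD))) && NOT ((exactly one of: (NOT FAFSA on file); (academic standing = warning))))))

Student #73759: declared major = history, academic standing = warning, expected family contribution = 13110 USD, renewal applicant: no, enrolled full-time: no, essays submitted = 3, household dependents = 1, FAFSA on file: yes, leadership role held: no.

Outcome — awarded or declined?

Atomic conditions:
  renewal applicant: no → false
  declared major = engineering: history == engineering is false
  leadership role held: no → false
  enrolled full-time: no → false
  academic standing ∈ {good, probation}: warning is not in the set → false
  academic standing = probation: warning == probation is false
  household dependents ≤ 3: 1 ≤ 3 is true
  declared major ∈ {biology, education, engineering, history}: history is in the set → true
  expected family contribution > 1750 USD: 13110 > 1750 is true
  NOT FAFSA on file: yes → false
  academic standing = warning: warning == warning is true
Combine:
[1.1.1.1] NOT false = true
[1.1.1.2] NOT false = true
[1.1.1] exactly-one(true, true) = false
[1.1.2.1.1.1] false OR false = false
[1.1.2.1.1] NOT false = true
[1.1.2.1.2] false → false (antecedent false ⇒ implication holds) = true
[1.1.2.1] true → true = true
[1.1.2] NOT true = false
[1.1] false OR false = false
[1.2.1.1] false OR true = true
[1.2.1.2] false OR true OR true = true
[1.2.1] true AND true = true
[1.2.2.1] exactly-one(false, true) = true
[1.2.2] NOT true = false
[1.2] true AND false = false
[1] false OR false = false
[root] NOT false = true
Overall: true → awarded

Awarded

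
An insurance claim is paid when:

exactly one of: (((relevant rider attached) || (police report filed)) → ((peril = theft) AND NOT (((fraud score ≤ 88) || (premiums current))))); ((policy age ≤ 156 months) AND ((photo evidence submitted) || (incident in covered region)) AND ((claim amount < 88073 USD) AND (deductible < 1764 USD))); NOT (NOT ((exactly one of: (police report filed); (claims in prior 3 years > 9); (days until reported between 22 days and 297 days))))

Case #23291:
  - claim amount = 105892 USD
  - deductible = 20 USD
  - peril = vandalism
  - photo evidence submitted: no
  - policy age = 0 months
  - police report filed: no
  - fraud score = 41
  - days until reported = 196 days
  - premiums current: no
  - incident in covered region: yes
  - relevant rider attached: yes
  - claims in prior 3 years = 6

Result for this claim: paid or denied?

Paid

Atomic conditions:
  relevant rider attached: yes → true
  police report filed: no → false
  peril = theft: vandalism == theft is false
  fraud score ≤ 88: 41 ≤ 88 is true
  premiums current: no → false
  policy age ≤ 156 months: 0 ≤ 156 is true
  photo evidence submitted: no → false
  incident in covered region: yes → true
  claim amount < 88073 USD: 105892 < 88073 is false
  deductible < 1764 USD: 20 < 1764 is true
  claims in prior 3 years > 9: 6 > 9 is false
  days until reported between 22 days and 297 days: 196 in [22, 297] is true
Combine:
[1.1] true OR false = true
[1.2.2.1] true OR false = true
[1.2.2] NOT true = false
[1.2] false AND false = false
[1] true → false = false
[2.2] false OR true = true
[2.3] false AND true = false
[2] true AND true AND false = false
[3.1.1] exactly-one(false, false, true) = true
[3.1] NOT true = false
[3] NOT false = true
[root] exactly-one(false, false, true) = true
Overall: true → paid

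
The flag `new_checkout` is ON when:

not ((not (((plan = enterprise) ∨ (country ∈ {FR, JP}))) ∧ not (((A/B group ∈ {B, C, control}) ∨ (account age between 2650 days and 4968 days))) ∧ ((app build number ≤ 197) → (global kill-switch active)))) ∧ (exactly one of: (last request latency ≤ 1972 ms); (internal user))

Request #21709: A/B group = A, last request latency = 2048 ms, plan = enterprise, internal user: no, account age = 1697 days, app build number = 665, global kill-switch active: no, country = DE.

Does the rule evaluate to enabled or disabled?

Atomic conditions:
  plan = enterprise: enterprise == enterprise is true
  country ∈ {FR, JP}: DE is not in the set → false
  A/B group ∈ {B, C, control}: A is not in the set → false
  account age between 2650 days and 4968 days: 1697 in [2650, 4968] is false
  app build number ≤ 197: 665 ≤ 197 is false
  global kill-switch active: no → false
  last request latency ≤ 1972 ms: 2048 ≤ 1972 is false
  internal user: no → false
Combine:
[1.1.1.1] true OR false = true
[1.1.1] NOT true = false
[1.1.2.1] false OR false = false
[1.1.2] NOT false = true
[1.1.3] false → false (antecedent false ⇒ implication holds) = true
[1.1] false AND true AND true = false
[1] NOT false = true
[2] exactly-one(false, false) = false
[root] true AND false = false
Overall: false → disabled

Disabled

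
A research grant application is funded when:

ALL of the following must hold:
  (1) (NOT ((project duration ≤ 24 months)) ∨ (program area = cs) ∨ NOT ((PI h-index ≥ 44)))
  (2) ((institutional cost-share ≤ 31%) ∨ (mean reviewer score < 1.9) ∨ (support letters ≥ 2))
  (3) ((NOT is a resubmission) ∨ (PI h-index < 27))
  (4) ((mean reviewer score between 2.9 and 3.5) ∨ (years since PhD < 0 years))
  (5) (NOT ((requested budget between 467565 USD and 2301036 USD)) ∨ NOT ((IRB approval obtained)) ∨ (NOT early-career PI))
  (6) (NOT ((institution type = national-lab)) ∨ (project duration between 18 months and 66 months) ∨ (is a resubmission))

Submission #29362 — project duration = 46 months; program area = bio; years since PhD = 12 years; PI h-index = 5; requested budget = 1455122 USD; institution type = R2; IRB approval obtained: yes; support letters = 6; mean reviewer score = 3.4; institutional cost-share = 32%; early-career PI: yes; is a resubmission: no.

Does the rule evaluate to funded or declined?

Declined

Atomic conditions:
  project duration ≤ 24 months: 46 ≤ 24 is false
  program area = cs: bio == cs is false
  PI h-index ≥ 44: 5 ≥ 44 is false
  institutional cost-share ≤ 31%: 32 ≤ 31 is false
  mean reviewer score < 1.9: 3.4 < 1.9 is false
  support letters ≥ 2: 6 ≥ 2 is true
  NOT is a resubmission: no → true
  PI h-index < 27: 5 < 27 is true
  mean reviewer score between 2.9 and 3.5: 3.4 in [2.9, 3.5] is true
  years since PhD < 0 years: 12 < 0 is false
  requested budget between 467565 USD and 2301036 USD: 1455122 in [467565, 2301036] is true
  IRB approval obtained: yes → true
  NOT early-career PI: yes → false
  institution type = national-lab: R2 == national-lab is false
  project duration between 18 months and 66 months: 46 in [18, 66] is true
  is a resubmission: no → false
Combine:
[1.1] NOT false = true
[1.3] NOT false = true
[1] true OR false OR true = true
[2] false OR false OR true = true
[3] true OR true = true
[4] true OR false = true
[5.1] NOT true = false
[5.2] NOT true = false
[5] false OR false OR false = false
[6.1] NOT false = true
[6] true OR true OR false = true
[root] true AND true AND true AND true AND false AND true = false
Overall: false → declined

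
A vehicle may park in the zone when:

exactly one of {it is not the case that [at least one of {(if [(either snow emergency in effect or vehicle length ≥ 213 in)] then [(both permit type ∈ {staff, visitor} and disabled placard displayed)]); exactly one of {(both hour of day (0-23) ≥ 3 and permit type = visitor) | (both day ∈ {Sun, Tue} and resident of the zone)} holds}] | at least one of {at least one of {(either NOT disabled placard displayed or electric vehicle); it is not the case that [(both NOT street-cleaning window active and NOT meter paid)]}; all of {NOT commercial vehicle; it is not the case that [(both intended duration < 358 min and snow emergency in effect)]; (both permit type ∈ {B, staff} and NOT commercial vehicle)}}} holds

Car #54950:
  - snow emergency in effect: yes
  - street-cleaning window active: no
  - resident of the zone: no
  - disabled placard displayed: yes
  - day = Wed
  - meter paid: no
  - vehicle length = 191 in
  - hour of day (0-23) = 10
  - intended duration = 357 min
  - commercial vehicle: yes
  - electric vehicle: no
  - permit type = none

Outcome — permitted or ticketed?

Atomic conditions:
  snow emergency in effect: yes → true
  vehicle length ≥ 213 in: 191 ≥ 213 is false
  permit type ∈ {staff, visitor}: none is not in the set → false
  disabled placard displayed: yes → true
  hour of day (0-23) ≥ 3: 10 ≥ 3 is true
  permit type = visitor: none == visitor is false
  day ∈ {Sun, Tue}: Wed is not in the set → false
  resident of the zone: no → false
  NOT disabled placard displayed: yes → false
  electric vehicle: no → false
  NOT street-cleaning window active: no → true
  NOT meter paid: no → true
  NOT commercial vehicle: yes → false
  intended duration < 358 min: 357 < 358 is true
  permit type ∈ {B, staff}: none is not in the set → false
Combine:
[1.1.1.1] true OR false = true
[1.1.1.2] false AND true = false
[1.1.1] true → false = false
[1.1.2.1] true AND false = false
[1.1.2.2] false AND false = false
[1.1.2] exactly-one(false, false) = false
[1.1] false OR false = false
[1] NOT false = true
[2.1.1] false OR false = false
[2.1.2.1] true AND true = true
[2.1.2] NOT true = false
[2.1] false OR false = false
[2.2.2.1] true AND true = true
[2.2.2] NOT true = false
[2.2.3] false AND false = false
[2.2] false AND false AND false = false
[2] false OR false = false
[root] exactly-one(true, false) = true
Overall: true → permitted

Permitted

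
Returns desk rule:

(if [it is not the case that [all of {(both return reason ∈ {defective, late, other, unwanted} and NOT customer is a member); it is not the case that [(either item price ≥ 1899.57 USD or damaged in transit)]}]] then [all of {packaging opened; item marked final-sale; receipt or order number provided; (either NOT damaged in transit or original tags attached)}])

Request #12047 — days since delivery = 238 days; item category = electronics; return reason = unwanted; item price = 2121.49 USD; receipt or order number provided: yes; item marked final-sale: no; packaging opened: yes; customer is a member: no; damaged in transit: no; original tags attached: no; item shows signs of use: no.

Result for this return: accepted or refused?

Atomic conditions:
  return reason ∈ {defective, late, other, unwanted}: unwanted is in the set → true
  NOT customer is a member: no → true
  item price ≥ 1899.57 USD: 2121.49 ≥ 1899.57 is true
  damaged in transit: no → false
  packaging opened: yes → true
  item marked final-sale: no → false
  receipt or order number provided: yes → true
  NOT damaged in transit: no → true
  original tags attached: no → false
Combine:
[1.1.1] true AND true = true
[1.1.2.1] true OR false = true
[1.1.2] NOT true = false
[1.1] true AND false = false
[1] NOT false = true
[2.4] true OR false = true
[2] true AND false AND true AND true = false
[root] true → false = false
Overall: false → refused

Refused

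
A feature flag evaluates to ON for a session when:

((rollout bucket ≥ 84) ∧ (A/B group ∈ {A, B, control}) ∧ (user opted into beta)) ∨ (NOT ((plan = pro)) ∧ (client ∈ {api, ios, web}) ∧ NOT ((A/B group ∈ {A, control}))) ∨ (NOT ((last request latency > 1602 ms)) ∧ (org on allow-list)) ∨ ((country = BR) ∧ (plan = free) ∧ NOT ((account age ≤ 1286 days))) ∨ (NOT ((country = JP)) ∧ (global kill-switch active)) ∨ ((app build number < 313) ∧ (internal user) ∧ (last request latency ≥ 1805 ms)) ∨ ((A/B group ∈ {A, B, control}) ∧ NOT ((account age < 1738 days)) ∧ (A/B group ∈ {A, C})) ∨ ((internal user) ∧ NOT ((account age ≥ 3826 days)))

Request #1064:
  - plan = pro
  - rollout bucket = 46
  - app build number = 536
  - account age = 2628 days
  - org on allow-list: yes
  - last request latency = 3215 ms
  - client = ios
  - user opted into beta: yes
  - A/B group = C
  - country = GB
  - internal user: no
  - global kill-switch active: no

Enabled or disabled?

Disabled

Atomic conditions:
  rollout bucket ≥ 84: 46 ≥ 84 is false
  A/B group ∈ {A, B, control}: C is not in the set → false
  user opted into beta: yes → true
  plan = pro: pro == pro is true
  client ∈ {api, ios, web}: ios is in the set → true
  A/B group ∈ {A, control}: C is not in the set → false
  last request latency > 1602 ms: 3215 > 1602 is true
  org on allow-list: yes → true
  country = BR: GB == BR is false
  plan = free: pro == free is false
  account age ≤ 1286 days: 2628 ≤ 1286 is false
  country = JP: GB == JP is false
  global kill-switch active: no → false
  app build number < 313: 536 < 313 is false
  internal user: no → false
  last request latency ≥ 1805 ms: 3215 ≥ 1805 is true
  account age < 1738 days: 2628 < 1738 is false
  A/B group ∈ {A, C}: C is in the set → true
  account age ≥ 3826 days: 2628 ≥ 3826 is false
Combine:
[1] false AND false AND true = false
[2.1] NOT true = false
[2.3] NOT false = true
[2] false AND true AND true = false
[3.1] NOT true = false
[3] false AND true = false
[4.3] NOT false = true
[4] false AND false AND true = false
[5.1] NOT false = true
[5] true AND false = false
[6] false AND false AND true = false
[7.2] NOT false = true
[7] false AND true AND true = false
[8.2] NOT false = true
[8] false AND true = false
[root] false OR false OR false OR false OR false OR false OR false OR false = false
Overall: false → disabled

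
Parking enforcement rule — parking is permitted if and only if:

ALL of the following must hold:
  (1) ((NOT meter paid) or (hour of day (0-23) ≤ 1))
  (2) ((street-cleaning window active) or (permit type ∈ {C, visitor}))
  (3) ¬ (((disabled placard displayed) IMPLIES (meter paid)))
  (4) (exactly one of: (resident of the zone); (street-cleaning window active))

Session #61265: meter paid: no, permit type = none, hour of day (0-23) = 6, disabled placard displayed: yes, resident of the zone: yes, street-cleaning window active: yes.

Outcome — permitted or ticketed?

Ticketed

Atomic conditions:
  NOT meter paid: no → true
  hour of day (0-23) ≤ 1: 6 ≤ 1 is false
  street-cleaning window active: yes → true
  permit type ∈ {C, visitor}: none is not in the set → false
  disabled placard displayed: yes → true
  meter paid: no → false
  resident of the zone: yes → true
Combine:
[1] true OR false = true
[2] true OR false = true
[3.1] true → false = false
[3] NOT false = true
[4] exactly-one(true, true) = false
[root] true AND true AND true AND false = false
Overall: false → ticketed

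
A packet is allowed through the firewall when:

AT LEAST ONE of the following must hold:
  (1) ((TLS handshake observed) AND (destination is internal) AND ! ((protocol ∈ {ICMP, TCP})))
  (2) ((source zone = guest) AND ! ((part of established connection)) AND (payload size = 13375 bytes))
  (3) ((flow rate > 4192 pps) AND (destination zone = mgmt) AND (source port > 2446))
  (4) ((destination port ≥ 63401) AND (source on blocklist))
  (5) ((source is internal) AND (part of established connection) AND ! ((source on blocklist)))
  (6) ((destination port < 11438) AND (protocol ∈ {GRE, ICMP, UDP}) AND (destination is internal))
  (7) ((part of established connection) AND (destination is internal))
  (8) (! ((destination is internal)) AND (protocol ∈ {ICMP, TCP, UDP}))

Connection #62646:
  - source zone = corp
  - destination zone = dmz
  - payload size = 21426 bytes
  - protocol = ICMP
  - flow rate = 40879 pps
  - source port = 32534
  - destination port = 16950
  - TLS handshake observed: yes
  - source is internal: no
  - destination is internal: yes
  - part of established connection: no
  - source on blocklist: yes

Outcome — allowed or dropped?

Atomic conditions:
  TLS handshake observed: yes → true
  destination is internal: yes → true
  protocol ∈ {ICMP, TCP}: ICMP is in the set → true
  source zone = guest: corp == guest is false
  part of established connection: no → false
  payload size = 13375 bytes: 21426 == 13375 is false
  flow rate > 4192 pps: 40879 > 4192 is true
  destination zone = mgmt: dmz == mgmt is false
  source port > 2446: 32534 > 2446 is true
  destination port ≥ 63401: 16950 ≥ 63401 is false
  source on blocklist: yes → true
  source is internal: no → false
  destination port < 11438: 16950 < 11438 is false
  protocol ∈ {GRE, ICMP, UDP}: ICMP is in the set → true
  protocol ∈ {ICMP, TCP, UDP}: ICMP is in the set → true
Combine:
[1.3] NOT true = false
[1] true AND true AND false = false
[2.2] NOT false = true
[2] false AND true AND false = false
[3] true AND false AND true = false
[4] false AND true = false
[5.3] NOT true = false
[5] false AND false AND false = false
[6] false AND true AND true = false
[7] false AND true = false
[8.1] NOT true = false
[8] false AND true = false
[root] false OR false OR false OR false OR false OR false OR false OR false = false
Overall: false → dropped

Dropped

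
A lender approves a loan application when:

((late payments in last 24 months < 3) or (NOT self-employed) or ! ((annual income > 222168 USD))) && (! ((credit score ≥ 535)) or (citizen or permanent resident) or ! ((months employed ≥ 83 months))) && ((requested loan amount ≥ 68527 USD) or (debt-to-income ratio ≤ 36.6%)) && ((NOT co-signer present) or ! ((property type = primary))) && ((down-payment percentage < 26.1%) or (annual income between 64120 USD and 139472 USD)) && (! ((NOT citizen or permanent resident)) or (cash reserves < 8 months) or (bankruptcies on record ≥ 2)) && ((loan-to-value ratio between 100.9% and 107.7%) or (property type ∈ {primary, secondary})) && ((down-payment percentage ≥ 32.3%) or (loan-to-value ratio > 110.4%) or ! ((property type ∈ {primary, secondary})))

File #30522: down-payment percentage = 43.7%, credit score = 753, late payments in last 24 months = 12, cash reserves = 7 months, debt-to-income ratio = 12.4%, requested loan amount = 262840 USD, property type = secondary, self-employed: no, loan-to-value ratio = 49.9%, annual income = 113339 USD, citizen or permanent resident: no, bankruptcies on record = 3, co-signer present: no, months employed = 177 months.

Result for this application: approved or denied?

Atomic conditions:
  late payments in last 24 months < 3: 12 < 3 is false
  NOT self-employed: no → true
  annual income > 222168 USD: 113339 > 222168 is false
  credit score ≥ 535: 753 ≥ 535 is true
  citizen or permanent resident: no → false
  months employed ≥ 83 months: 177 ≥ 83 is true
  requested loan amount ≥ 68527 USD: 262840 ≥ 68527 is true
  debt-to-income ratio ≤ 36.6%: 12.4 ≤ 36.6 is true
  NOT co-signer present: no → true
  property type = primary: secondary == primary is false
  down-payment percentage < 26.1%: 43.7 < 26.1 is false
  annual income between 64120 USD and 139472 USD: 113339 in [64120, 139472] is true
  NOT citizen or permanent resident: no → true
  cash reserves < 8 months: 7 < 8 is true
  bankruptcies on record ≥ 2: 3 ≥ 2 is true
  loan-to-value ratio between 100.9% and 107.7%: 49.9 in [100.9, 107.7] is false
  property type ∈ {primary, secondary}: secondary is in the set → true
  down-payment percentage ≥ 32.3%: 43.7 ≥ 32.3 is true
  loan-to-value ratio > 110.4%: 49.9 > 110.4 is false
Combine:
[1.3] NOT false = true
[1] false OR true OR true = true
[2.1] NOT true = false
[2.3] NOT true = false
[2] false OR false OR false = false
[3] true OR true = true
[4.2] NOT false = true
[4] true OR true = true
[5] false OR true = true
[6.1] NOT true = false
[6] false OR true OR true = true
[7] false OR true = true
[8.3] NOT true = false
[8] true OR false OR false = true
[root] true AND false AND true AND true AND true AND true AND true AND true = false
Overall: false → denied

Denied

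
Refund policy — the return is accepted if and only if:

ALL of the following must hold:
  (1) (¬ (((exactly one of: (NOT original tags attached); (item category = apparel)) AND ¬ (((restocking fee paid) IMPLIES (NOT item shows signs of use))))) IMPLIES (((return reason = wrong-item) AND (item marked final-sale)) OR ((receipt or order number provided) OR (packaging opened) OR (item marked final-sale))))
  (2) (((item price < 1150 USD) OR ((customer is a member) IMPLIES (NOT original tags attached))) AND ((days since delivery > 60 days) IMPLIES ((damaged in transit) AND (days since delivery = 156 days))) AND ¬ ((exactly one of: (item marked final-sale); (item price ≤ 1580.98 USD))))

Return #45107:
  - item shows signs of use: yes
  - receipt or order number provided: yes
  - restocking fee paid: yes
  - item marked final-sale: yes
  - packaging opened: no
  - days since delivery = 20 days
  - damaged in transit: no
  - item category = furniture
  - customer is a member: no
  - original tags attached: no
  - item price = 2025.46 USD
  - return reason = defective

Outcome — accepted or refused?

Atomic conditions:
  NOT original tags attached: no → true
  item category = apparel: furniture == apparel is false
  restocking fee paid: yes → true
  NOT item shows signs of use: yes → false
  return reason = wrong-item: defective == wrong-item is false
  item marked final-sale: yes → true
  receipt or order number provided: yes → true
  packaging opened: no → false
  item price < 1150 USD: 2025.46 < 1150 is false
  customer is a member: no → false
  days since delivery > 60 days: 20 > 60 is false
  damaged in transit: no → false
  days since delivery = 156 days: 20 == 156 is false
  item price ≤ 1580.98 USD: 2025.46 ≤ 1580.98 is false
Combine:
[1.1.1.1] exactly-one(true, false) = true
[1.1.1.2.1] true → false = false
[1.1.1.2] NOT false = true
[1.1.1] true AND true = true
[1.1] NOT true = false
[1.2.1] false AND true = false
[1.2.2] true OR false OR true = true
[1.2] false OR true = true
[1] false → true (antecedent false ⇒ implication holds) = true
[2.1.2] false → true (antecedent false ⇒ implication holds) = true
[2.1] false OR true = true
[2.2.2] false AND false = false
[2.2] false → false (antecedent false ⇒ implication holds) = true
[2.3.1] exactly-one(true, false) = true
[2.3] NOT true = false
[2] true AND true AND false = false
[root] true AND false = false
Overall: false → refused

Refused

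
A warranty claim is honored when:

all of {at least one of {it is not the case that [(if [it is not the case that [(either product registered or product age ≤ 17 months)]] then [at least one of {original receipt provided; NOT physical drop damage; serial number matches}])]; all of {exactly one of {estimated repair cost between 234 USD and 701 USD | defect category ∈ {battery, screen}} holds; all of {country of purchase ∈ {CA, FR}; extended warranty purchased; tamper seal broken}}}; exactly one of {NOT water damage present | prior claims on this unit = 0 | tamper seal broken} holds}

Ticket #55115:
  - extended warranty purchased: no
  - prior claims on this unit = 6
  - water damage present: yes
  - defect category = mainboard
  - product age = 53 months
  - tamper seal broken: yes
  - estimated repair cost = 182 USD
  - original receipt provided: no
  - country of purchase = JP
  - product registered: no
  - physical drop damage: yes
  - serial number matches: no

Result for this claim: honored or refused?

Atomic conditions:
  product registered: no → false
  product age ≤ 17 months: 53 ≤ 17 is false
  original receipt provided: no → false
  NOT physical drop damage: yes → false
  serial number matches: no → false
  estimated repair cost between 234 USD and 701 USD: 182 in [234, 701] is false
  defect category ∈ {battery, screen}: mainboard is not in the set → false
  country of purchase ∈ {CA, FR}: JP is not in the set → false
  extended warranty purchased: no → false
  tamper seal broken: yes → true
  NOT water damage present: yes → false
  prior claims on this unit = 0: 6 == 0 is false
Combine:
[1.1.1.1.1] false OR false = false
[1.1.1.1] NOT false = true
[1.1.1.2] false OR false OR false = false
[1.1.1] true → false = false
[1.1] NOT false = true
[1.2.1] exactly-one(false, false) = false
[1.2.2] false AND false AND true = false
[1.2] false AND false = false
[1] true OR false = true
[2] exactly-one(false, false, true) = true
[root] true AND true = true
Overall: true → honored

Honored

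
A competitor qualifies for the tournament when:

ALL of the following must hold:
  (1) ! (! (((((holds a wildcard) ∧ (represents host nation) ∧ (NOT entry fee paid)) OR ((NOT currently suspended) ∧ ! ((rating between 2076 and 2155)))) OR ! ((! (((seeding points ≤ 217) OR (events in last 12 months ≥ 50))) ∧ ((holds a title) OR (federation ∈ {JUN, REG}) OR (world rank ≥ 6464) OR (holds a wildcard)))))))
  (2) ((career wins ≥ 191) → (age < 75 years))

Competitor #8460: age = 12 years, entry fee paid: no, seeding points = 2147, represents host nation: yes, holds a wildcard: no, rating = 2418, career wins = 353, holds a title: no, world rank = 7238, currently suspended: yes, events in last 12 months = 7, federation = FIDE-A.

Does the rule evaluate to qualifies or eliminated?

Atomic conditions:
  holds a wildcard: no → false
  represents host nation: yes → true
  NOT entry fee paid: no → true
  NOT currently suspended: yes → false
  rating between 2076 and 2155: 2418 in [2076, 2155] is false
  seeding points ≤ 217: 2147 ≤ 217 is false
  events in last 12 months ≥ 50: 7 ≥ 50 is false
  holds a title: no → false
  federation ∈ {JUN, REG}: FIDE-A is not in the set → false
  world rank ≥ 6464: 7238 ≥ 6464 is true
  career wins ≥ 191: 353 ≥ 191 is true
  age < 75 years: 12 < 75 is true
Combine:
[1.1.1.1.1] false AND true AND true = false
[1.1.1.1.2.2] NOT false = true
[1.1.1.1.2] false AND true = false
[1.1.1.1] false OR false = false
[1.1.1.2.1.1.1] false OR false = false
[1.1.1.2.1.1] NOT false = true
[1.1.1.2.1.2] false OR false OR true OR false = true
[1.1.1.2.1] true AND true = true
[1.1.1.2] NOT true = false
[1.1.1] false OR false = false
[1.1] NOT false = true
[1] NOT true = false
[2] true → true = true
[root] false AND true = false
Overall: false → eliminated

Eliminated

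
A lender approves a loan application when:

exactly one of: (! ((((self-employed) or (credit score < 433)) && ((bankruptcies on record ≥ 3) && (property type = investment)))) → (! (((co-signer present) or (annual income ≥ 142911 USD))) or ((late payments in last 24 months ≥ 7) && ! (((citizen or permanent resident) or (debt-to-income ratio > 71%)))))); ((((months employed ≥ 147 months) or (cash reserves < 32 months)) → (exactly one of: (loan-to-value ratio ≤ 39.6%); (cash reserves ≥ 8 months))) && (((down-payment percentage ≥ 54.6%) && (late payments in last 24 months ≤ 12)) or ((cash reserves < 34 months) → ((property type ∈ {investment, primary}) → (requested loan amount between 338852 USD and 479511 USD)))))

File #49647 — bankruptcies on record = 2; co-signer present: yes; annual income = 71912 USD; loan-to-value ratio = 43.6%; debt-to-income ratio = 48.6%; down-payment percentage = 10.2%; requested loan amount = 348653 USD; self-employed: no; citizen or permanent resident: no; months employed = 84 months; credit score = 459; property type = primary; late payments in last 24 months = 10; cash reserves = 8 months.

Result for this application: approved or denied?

Atomic conditions:
  self-employed: no → false
  credit score < 433: 459 < 433 is false
  bankruptcies on record ≥ 3: 2 ≥ 3 is false
  property type = investment: primary == investment is false
  co-signer present: yes → true
  annual income ≥ 142911 USD: 71912 ≥ 142911 is false
  late payments in last 24 months ≥ 7: 10 ≥ 7 is true
  citizen or permanent resident: no → false
  debt-to-income ratio > 71%: 48.6 > 71 is false
  months employed ≥ 147 months: 84 ≥ 147 is false
  cash reserves < 32 months: 8 < 32 is true
  loan-to-value ratio ≤ 39.6%: 43.6 ≤ 39.6 is false
  cash reserves ≥ 8 months: 8 ≥ 8 is true
  down-payment percentage ≥ 54.6%: 10.2 ≥ 54.6 is false
  late payments in last 24 months ≤ 12: 10 ≤ 12 is true
  cash reserves < 34 months: 8 < 34 is true
  property type ∈ {investment, primary}: primary is in the set → true
  requested loan amount between 338852 USD and 479511 USD: 348653 in [338852, 479511] is true
Combine:
[1.1.1.1] false OR false = false
[1.1.1.2] false AND false = false
[1.1.1] false AND false = false
[1.1] NOT false = true
[1.2.1.1] true OR false = true
[1.2.1] NOT true = false
[1.2.2.2.1] false OR false = false
[1.2.2.2] NOT false = true
[1.2.2] true AND true = true
[1.2] false OR true = true
[1] true → true = true
[2.1.1] false OR true = true
[2.1.2] exactly-one(false, true) = true
[2.1] true → true = true
[2.2.1] false AND true = false
[2.2.2.2] true → true = true
[2.2.2] true → true = true
[2.2] false OR true = true
[2] true AND true = true
[root] exactly-one(true, true) = false
Overall: false → denied

Denied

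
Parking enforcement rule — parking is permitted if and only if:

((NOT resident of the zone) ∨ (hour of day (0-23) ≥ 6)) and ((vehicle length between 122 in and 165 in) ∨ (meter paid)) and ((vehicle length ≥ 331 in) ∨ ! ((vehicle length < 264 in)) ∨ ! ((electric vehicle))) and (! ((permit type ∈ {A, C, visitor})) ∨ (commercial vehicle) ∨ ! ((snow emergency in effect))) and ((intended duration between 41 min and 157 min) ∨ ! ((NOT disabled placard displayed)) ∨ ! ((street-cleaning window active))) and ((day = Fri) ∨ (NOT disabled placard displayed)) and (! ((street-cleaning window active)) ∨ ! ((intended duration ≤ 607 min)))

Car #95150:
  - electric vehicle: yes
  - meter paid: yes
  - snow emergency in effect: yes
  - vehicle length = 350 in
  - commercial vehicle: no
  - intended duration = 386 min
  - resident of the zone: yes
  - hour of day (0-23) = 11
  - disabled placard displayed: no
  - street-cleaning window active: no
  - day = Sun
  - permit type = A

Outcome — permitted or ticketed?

Atomic conditions:
  NOT resident of the zone: yes → false
  hour of day (0-23) ≥ 6: 11 ≥ 6 is true
  vehicle length between 122 in and 165 in: 350 in [122, 165] is false
  meter paid: yes → true
  vehicle length ≥ 331 in: 350 ≥ 331 is true
  vehicle length < 264 in: 350 < 264 is false
  electric vehicle: yes → true
  permit type ∈ {A, C, visitor}: A is in the set → true
  commercial vehicle: no → false
  snow emergency in effect: yes → true
  intended duration between 41 min and 157 min: 386 in [41, 157] is false
  NOT disabled placard displayed: no → true
  street-cleaning window active: no → false
  day = Fri: Sun == Fri is false
  intended duration ≤ 607 min: 386 ≤ 607 is true
Combine:
[1] false OR true = true
[2] false OR true = true
[3.2] NOT false = true
[3.3] NOT true = false
[3] true OR true OR false = true
[4.1] NOT true = false
[4.3] NOT true = false
[4] false OR false OR false = false
[5.2] NOT true = false
[5.3] NOT false = true
[5] false OR false OR true = true
[6] false OR true = true
[7.1] NOT false = true
[7.2] NOT true = false
[7] true OR false = true
[root] true AND true AND true AND false AND true AND true AND true = false
Overall: false → ticketed

Ticketed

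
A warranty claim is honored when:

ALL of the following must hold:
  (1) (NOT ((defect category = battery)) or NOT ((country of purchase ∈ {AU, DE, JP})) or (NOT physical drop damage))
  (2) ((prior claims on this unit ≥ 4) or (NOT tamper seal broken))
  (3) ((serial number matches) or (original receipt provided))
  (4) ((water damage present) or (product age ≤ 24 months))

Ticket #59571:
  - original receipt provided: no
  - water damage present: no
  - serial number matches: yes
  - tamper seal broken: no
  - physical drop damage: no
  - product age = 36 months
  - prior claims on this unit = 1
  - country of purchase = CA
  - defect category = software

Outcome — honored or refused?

Refused

Atomic conditions:
  defect category = battery: software == battery is false
  country of purchase ∈ {AU, DE, JP}: CA is not in the set → false
  NOT physical drop damage: no → true
  prior claims on this unit ≥ 4: 1 ≥ 4 is false
  NOT tamper seal broken: no → true
  serial number matches: yes → true
  original receipt provided: no → false
  water damage present: no → false
  product age ≤ 24 months: 36 ≤ 24 is false
Combine:
[1.1] NOT false = true
[1.2] NOT false = true
[1] true OR true OR true = true
[2] false OR true = true
[3] true OR false = true
[4] false OR false = false
[root] true AND true AND true AND false = false
Overall: false → refused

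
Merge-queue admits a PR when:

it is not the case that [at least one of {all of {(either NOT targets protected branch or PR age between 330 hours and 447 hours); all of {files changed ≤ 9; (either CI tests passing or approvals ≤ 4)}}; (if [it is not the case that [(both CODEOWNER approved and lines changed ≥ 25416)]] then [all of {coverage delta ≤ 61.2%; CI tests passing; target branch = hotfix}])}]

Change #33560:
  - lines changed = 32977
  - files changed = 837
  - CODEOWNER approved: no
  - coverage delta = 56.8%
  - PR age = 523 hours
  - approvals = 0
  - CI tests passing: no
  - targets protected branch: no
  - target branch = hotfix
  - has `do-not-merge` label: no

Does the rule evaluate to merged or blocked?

Atomic conditions:
  NOT targets protected branch: no → true
  PR age between 330 hours and 447 hours: 523 in [330, 447] is false
  files changed ≤ 9: 837 ≤ 9 is false
  CI tests passing: no → false
  approvals ≤ 4: 0 ≤ 4 is true
  CODEOWNER approved: no → false
  lines changed ≥ 25416: 32977 ≥ 25416 is true
  coverage delta ≤ 61.2%: 56.8 ≤ 61.2 is true
  target branch = hotfix: hotfix == hotfix is true
Combine:
[1.1.1] true OR false = true
[1.1.2.2] false OR true = true
[1.1.2] false AND true = false
[1.1] true AND false = false
[1.2.1.1] false AND true = false
[1.2.1] NOT false = true
[1.2.2] true AND false AND true = false
[1.2] true → false = false
[1] false OR false = false
[root] NOT false = true
Overall: true → merged

Merged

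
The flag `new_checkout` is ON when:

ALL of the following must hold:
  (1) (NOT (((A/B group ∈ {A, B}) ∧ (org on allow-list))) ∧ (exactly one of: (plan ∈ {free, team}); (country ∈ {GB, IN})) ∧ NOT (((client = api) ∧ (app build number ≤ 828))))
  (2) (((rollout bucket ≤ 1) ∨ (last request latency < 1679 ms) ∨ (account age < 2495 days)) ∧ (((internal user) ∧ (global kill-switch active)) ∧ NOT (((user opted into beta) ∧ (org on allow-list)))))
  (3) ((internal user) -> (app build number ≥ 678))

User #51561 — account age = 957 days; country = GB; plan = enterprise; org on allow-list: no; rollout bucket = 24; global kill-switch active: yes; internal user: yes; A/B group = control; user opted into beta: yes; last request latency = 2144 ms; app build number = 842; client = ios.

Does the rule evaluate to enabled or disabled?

Enabled

Atomic conditions:
  A/B group ∈ {A, B}: control is not in the set → false
  org on allow-list: no → false
  plan ∈ {free, team}: enterprise is not in the set → false
  country ∈ {GB, IN}: GB is in the set → true
  client = api: ios == api is false
  app build number ≤ 828: 842 ≤ 828 is false
  rollout bucket ≤ 1: 24 ≤ 1 is false
  last request latency < 1679 ms: 2144 < 1679 is false
  account age < 2495 days: 957 < 2495 is true
  internal user: yes → true
  global kill-switch active: yes → true
  user opted into beta: yes → true
  app build number ≥ 678: 842 ≥ 678 is true
Combine:
[1.1.1] false AND false = false
[1.1] NOT false = true
[1.2] exactly-one(false, true) = true
[1.3.1] false AND false = false
[1.3] NOT false = true
[1] true AND true AND true = true
[2.1] false OR false OR true = true
[2.2.1] true AND true = true
[2.2.2.1] true AND false = false
[2.2.2] NOT false = true
[2.2] true AND true = true
[2] true AND true = true
[3] true → true = true
[root] true AND true AND true = true
Overall: true → enabled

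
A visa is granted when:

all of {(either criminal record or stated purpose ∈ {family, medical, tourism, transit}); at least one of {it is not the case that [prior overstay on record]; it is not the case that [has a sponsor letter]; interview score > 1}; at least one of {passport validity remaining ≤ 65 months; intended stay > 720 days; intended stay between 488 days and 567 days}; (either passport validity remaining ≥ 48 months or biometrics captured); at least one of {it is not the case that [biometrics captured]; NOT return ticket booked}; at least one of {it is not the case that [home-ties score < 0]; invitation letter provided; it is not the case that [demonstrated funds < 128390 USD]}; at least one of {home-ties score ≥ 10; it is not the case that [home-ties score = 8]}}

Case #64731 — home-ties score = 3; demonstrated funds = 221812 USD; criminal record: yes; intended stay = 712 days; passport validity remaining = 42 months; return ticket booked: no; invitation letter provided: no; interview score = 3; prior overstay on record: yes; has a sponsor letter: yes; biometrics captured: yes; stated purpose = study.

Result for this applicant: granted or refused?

Atomic conditions:
  criminal record: yes → true
  stated purpose ∈ {family, medical, tourism, transit}: study is not in the set → false
  prior overstay on record: yes → true
  has a sponsor letter: yes → true
  interview score > 1: 3 > 1 is true
  passport validity remaining ≤ 65 months: 42 ≤ 65 is true
  intended stay > 720 days: 712 > 720 is false
  intended stay between 488 days and 567 days: 712 in [488, 567] is false
  passport validity remaining ≥ 48 months: 42 ≥ 48 is false
  biometrics captured: yes → true
  NOT return ticket booked: no → true
  home-ties score < 0: 3 < 0 is false
  invitation letter provided: no → false
  demonstrated funds < 128390 USD: 221812 < 128390 is false
  home-ties score ≥ 10: 3 ≥ 10 is false
  home-ties score = 8: 3 == 8 is false
Combine:
[1] true OR false = true
[2.1] NOT true = false
[2.2] NOT true = false
[2] false OR false OR true = true
[3] true OR false OR false = true
[4] false OR true = true
[5.1] NOT true = false
[5] false OR true = true
[6.1] NOT false = true
[6.3] NOT false = true
[6] true OR false OR true = true
[7.2] NOT false = true
[7] false OR true = true
[root] true AND true AND true AND true AND true AND true AND true = true
Overall: true → granted

Granted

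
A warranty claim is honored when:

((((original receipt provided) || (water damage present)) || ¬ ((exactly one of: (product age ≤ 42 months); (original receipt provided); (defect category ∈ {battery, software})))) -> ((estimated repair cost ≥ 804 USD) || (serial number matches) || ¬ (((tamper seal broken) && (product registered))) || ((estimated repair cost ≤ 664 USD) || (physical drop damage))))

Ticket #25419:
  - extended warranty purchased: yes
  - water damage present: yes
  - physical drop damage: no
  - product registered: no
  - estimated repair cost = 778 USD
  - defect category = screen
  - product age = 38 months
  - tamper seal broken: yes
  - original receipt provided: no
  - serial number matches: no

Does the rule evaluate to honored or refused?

Honored

Atomic conditions:
  original receipt provided: no → false
  water damage present: yes → true
  product age ≤ 42 months: 38 ≤ 42 is true
  defect category ∈ {battery, software}: screen is not in the set → false
  estimated repair cost ≥ 804 USD: 778 ≥ 804 is false
  serial number matches: no → false
  tamper seal broken: yes → true
  product registered: no → false
  estimated repair cost ≤ 664 USD: 778 ≤ 664 is false
  physical drop damage: no → false
Combine:
[1.1] false OR true = true
[1.2.1] exactly-one(true, false, false) = true
[1.2] NOT true = false
[1] true OR false = true
[2.3.1] true AND false = false
[2.3] NOT false = true
[2.4] false OR false = false
[2] false OR false OR true OR false = true
[root] true → true = true
Overall: true → honored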